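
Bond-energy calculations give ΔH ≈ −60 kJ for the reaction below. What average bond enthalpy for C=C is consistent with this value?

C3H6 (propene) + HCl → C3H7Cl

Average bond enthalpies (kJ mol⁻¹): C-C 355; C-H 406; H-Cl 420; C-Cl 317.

D(C=C) ≈ 598 kJ/mol

Let D be the C=C bond energy.
Σ(broken) = 1×355 + 6×406 + 1×D + 1×420 = 3211 + D
Σ(formed) = 2×355 + 1×317 + 7×406 = 3869
ΔH = Σ(broken) − Σ(formed) = (3211 + D) − (3869) = −658 + D
Setting this equal to −60 kJ gives D = 598 kJ/mol.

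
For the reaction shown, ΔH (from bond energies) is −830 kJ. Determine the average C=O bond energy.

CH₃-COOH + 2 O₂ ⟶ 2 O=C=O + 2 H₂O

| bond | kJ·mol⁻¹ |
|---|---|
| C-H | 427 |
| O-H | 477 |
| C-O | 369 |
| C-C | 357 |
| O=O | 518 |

Let D be the C=O bond energy.
Σ(broken) = 1×357 + 3×427 + 1×369 + 1×D + 1×477 + 2×518 = 3520 + D
Σ(formed) = 4×D + 4×477 = 1908 + 4D
ΔH = Σ(broken) − Σ(formed) = (3520 + D) − (1908 + 4D) = +1612 − 3D
Setting this equal to −830 kJ gives 3D = 2442, so D = 814 kJ/mol.

D(C=O) ≈ 814 kJ/mol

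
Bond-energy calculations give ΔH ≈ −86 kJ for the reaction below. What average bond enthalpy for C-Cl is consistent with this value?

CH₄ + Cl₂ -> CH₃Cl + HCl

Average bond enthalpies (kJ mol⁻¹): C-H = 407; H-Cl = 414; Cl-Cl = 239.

D(C-Cl) ≈ 318 kJ/mol

Let D be the C-Cl bond energy.
Σ(broken) = 4×407 + 1×239 = 1867
Σ(formed) = 1×D + 3×407 + 1×414 = 1635 + D
ΔH = Σ(broken) − Σ(formed) = (1867) − (1635 + D) = +232 − D
Setting this equal to −86 kJ gives D = 318 kJ/mol.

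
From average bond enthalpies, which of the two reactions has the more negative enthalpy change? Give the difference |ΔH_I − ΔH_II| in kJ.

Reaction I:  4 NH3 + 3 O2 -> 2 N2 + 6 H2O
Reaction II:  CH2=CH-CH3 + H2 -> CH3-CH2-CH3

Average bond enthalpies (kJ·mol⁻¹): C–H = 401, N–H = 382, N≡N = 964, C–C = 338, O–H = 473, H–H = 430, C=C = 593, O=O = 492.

Reaction I:
  Bonds broken (reactants):
    N–H: 12 × 382 = 4584
    O=O: 3 × 492 = 1476
    Σ(broken) = 6060 kJ
  Bonds formed (products):
    N≡N: 2 × 964 = 1928
    O–H: 12 × 473 = 5676
    Σ(formed) = 7604 kJ
  ΔH_I = 6060 − 7604 = −1544 kJ
Reaction II:
  Bonds broken (reactants):
    C–C: 1 × 338 = 338
    C–H: 6 × 401 = 2406
    C=C: 1 × 593 = 593
    H–H: 1 × 430 = 430
    Σ(broken) = 3767 kJ
  Bonds formed (products):
    C–C: 2 × 338 = 676
    C–H: 8 × 401 = 3208
    Σ(formed) = 3884 kJ
  ΔH_II = 3767 − 3884 = −117 kJ
ΔH_I − ΔH_II = −1427 kJ, so reaction I has the more negative ΔH; |ΔH_I − ΔH_II| = 1427 kJ.

Reaction I, by 1427 kJ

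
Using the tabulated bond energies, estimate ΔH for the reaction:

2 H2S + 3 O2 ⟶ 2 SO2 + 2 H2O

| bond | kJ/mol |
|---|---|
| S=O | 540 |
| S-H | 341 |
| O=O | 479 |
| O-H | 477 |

Bonds broken (reactants):
  O=O: 3 × 479 = 1437
  S-H: 4 × 341 = 1364
  Σ(broken) = 2801 kJ
Bonds formed (products):
  O-H: 4 × 477 = 1908
  S=O: 4 × 540 = 2160
  Σ(formed) = 4068 kJ
ΔH = Σ(broken) − Σ(formed) = 2801 − 4068 = −1267 kJ

ΔH ≈ −1267 kJ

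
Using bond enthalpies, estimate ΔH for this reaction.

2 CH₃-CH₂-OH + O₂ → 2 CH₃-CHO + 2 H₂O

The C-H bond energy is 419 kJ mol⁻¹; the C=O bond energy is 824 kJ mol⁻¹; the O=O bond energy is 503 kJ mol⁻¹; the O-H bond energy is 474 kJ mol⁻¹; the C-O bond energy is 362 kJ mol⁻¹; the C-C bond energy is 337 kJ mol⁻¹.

ΔH ≈ −531 kJ

Bonds broken (reactants):
  C-C: 2 × 337 = 674
  C-H: 10 × 419 = 4190
  C-O: 2 × 362 = 724
  O-H: 2 × 474 = 948
  O=O: 1 × 503 = 503
  Σ(broken) = 7039 kJ
Bonds formed (products):
  C-C: 2 × 337 = 674
  C-H: 8 × 419 = 3352
  C=O: 2 × 824 = 1648
  O-H: 4 × 474 = 1896
  Σ(formed) = 7570 kJ
ΔH = Σ(broken) − Σ(formed) = 7039 − 7570 = −531 kJ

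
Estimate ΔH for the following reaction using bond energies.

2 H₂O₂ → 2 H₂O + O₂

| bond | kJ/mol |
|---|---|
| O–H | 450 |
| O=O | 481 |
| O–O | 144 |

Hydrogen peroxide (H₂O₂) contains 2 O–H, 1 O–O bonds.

Bonds broken (reactants):
  O–H: 4 × 450 = 1800
  O–O: 2 × 144 = 288
  Σ(broken) = 2088 kJ
Bonds formed (products):
  O–H: 4 × 450 = 1800
  O=O: 1 × 481 = 481
  Σ(formed) = 2281 kJ
ΔH = Σ(broken) − Σ(formed) = 2088 − 2281 = −193 kJ

ΔH ≈ −193 kJ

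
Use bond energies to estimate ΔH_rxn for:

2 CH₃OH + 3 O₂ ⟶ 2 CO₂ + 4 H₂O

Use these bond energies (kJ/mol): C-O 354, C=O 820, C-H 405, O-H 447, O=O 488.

ΔH ≈ −1360 kJ

Bonds broken (reactants):
  C-H: 6 × 405 = 2430
  C-O: 2 × 354 = 708
  O-H: 2 × 447 = 894
  O=O: 3 × 488 = 1464
  Σ(broken) = 5496 kJ
Bonds formed (products):
  C=O: 4 × 820 = 3280
  O-H: 8 × 447 = 3576
  Σ(formed) = 6856 kJ
ΔH = Σ(broken) − Σ(formed) = 5496 − 6856 = −1360 kJ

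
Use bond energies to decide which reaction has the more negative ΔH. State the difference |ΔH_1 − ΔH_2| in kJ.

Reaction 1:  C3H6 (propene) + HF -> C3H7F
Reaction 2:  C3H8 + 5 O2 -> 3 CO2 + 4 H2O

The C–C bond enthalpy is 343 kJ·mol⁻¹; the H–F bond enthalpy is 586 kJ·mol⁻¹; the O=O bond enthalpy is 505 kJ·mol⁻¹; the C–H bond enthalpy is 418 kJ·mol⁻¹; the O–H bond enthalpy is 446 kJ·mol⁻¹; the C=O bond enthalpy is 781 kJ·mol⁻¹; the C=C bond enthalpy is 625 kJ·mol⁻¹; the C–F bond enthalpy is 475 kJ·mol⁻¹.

Reaction 2, by 1674 kJ

Reaction 1:
  Bonds broken (reactants):
    C–C: 1 × 343 = 343
    C–H: 6 × 418 = 2508
    C=C: 1 × 625 = 625
    H–F: 1 × 586 = 586
    Σ(broken) = 4062 kJ
  Bonds formed (products):
    C–C: 2 × 343 = 686
    C–F: 1 × 475 = 475
    C–H: 7 × 418 = 2926
    Σ(formed) = 4087 kJ
  ΔH_1 = 4062 − 4087 = −25 kJ
Reaction 2:
  Bonds broken (reactants):
    C–C: 2 × 343 = 686
    C–H: 8 × 418 = 3344
    O=O: 5 × 505 = 2525
    Σ(broken) = 6555 kJ
  Bonds formed (products):
    C=O: 6 × 781 = 4686
    O–H: 8 × 446 = 3568
    Σ(formed) = 8254 kJ
  ΔH_2 = 6555 − 8254 = −1699 kJ
ΔH_1 − ΔH_2 = +1674 kJ, so reaction 2 has the more negative ΔH; |ΔH_1 − ΔH_2| = 1674 kJ.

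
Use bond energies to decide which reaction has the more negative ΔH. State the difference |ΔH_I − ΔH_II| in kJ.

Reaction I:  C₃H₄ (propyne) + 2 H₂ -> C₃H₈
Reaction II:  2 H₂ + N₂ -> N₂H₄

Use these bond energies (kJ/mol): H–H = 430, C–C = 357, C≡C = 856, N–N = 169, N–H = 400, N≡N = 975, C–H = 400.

Reaction I, by 307 kJ

Reaction I:
  Bonds broken (reactants):
    C≡C: 1 × 856 = 856
    C–C: 1 × 357 = 357
    C–H: 4 × 400 = 1600
    H–H: 2 × 430 = 860
    Σ(broken) = 3673 kJ
  Bonds formed (products):
    C–C: 2 × 357 = 714
    C–H: 8 × 400 = 3200
    Σ(formed) = 3914 kJ
  ΔH_I = 3673 − 3914 = −241 kJ
Reaction II:
  Bonds broken (reactants):
    H–H: 2 × 430 = 860
    N≡N: 1 × 975 = 975
    Σ(broken) = 1835 kJ
  Bonds formed (products):
    N–H: 4 × 400 = 1600
    N–N: 1 × 169 = 169
    Σ(formed) = 1769 kJ
  ΔH_II = 1835 − 1769 = +66 kJ
ΔH_I − ΔH_II = −307 kJ, so reaction I has the more negative ΔH; |ΔH_I − ΔH_II| = 307 kJ.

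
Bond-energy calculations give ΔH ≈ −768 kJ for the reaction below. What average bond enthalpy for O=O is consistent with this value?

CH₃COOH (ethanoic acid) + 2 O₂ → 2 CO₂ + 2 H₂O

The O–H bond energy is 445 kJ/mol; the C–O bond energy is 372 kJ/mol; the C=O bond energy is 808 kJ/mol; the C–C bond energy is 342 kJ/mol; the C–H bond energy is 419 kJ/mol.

D(O=O) ≈ 510 kJ/mol

Let D be the O=O bond energy.
Σ(broken) = 1×342 + 3×419 + 1×372 + 1×808 + 1×445 + 2×D = 3224 + 2D
Σ(formed) = 4×808 + 4×445 = 5012
ΔH = Σ(broken) − Σ(formed) = (3224 + 2D) − (5012) = −1788 + 2D
Setting this equal to −768 kJ gives 2D = 1020, so D = 510 kJ/mol.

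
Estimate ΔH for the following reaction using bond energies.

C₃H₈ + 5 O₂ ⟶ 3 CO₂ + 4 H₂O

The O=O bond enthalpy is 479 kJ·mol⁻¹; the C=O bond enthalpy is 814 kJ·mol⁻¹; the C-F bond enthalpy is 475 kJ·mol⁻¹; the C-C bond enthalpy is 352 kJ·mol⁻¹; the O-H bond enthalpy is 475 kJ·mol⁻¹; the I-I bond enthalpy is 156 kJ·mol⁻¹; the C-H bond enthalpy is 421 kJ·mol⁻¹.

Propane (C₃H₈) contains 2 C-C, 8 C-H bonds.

ΔH ≈ −2217 kJ

Bonds broken (reactants):
  C-C: 2 × 352 = 704
  C-H: 8 × 421 = 3368
  O=O: 5 × 479 = 2395
  Σ(broken) = 6467 kJ
Bonds formed (products):
  C=O: 6 × 814 = 4884
  O-H: 8 × 475 = 3800
  Σ(formed) = 8684 kJ
ΔH = Σ(broken) − Σ(formed) = 6467 − 8684 = −2217 kJ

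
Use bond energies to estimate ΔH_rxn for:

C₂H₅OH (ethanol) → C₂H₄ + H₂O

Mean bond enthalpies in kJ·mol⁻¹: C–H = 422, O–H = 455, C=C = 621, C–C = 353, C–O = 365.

Bonds broken (reactants):
  C–C: 1 × 353 = 353
  C–H: 5 × 422 = 2110
  C–O: 1 × 365 = 365
  O–H: 1 × 455 = 455
  Σ(broken) = 3283 kJ
Bonds formed (products):
  C–H: 4 × 422 = 1688
  C=C: 1 × 621 = 621
  O–H: 2 × 455 = 910
  Σ(formed) = 3219 kJ
ΔH = Σ(broken) − Σ(formed) = 3283 − 3219 = +64 kJ

ΔH ≈ +64 kJ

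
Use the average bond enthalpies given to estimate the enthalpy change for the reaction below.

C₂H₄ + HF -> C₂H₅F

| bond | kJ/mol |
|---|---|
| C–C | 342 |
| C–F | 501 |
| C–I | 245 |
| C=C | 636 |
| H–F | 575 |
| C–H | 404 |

Bonds broken (reactants):
  C–H: 4 × 404 = 1616
  C=C: 1 × 636 = 636
  H–F: 1 × 575 = 575
  Σ(broken) = 2827 kJ
Bonds formed (products):
  C–C: 1 × 342 = 342
  C–F: 1 × 501 = 501
  C–H: 5 × 404 = 2020
  Σ(formed) = 2863 kJ
ΔH = Σ(broken) − Σ(formed) = 2827 − 2863 = −36 kJ

ΔH ≈ −36 kJ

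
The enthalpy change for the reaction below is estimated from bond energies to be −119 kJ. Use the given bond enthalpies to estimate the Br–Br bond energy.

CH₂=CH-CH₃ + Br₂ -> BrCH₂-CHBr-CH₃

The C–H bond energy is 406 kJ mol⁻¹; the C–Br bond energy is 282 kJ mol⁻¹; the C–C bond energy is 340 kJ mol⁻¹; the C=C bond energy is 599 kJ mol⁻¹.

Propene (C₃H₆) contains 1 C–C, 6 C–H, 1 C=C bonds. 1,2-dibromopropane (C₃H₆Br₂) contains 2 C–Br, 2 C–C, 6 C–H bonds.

D(Br–Br) ≈ 186 kJ/mol

Let D be the Br–Br bond energy.
Σ(broken) = 1×D + 1×340 + 6×406 + 1×599 = 3375 + D
Σ(formed) = 2×282 + 2×340 + 6×406 = 3680
ΔH = Σ(broken) − Σ(formed) = (3375 + D) − (3680) = −305 + D
Setting this equal to −119 kJ gives D = 186 kJ/mol.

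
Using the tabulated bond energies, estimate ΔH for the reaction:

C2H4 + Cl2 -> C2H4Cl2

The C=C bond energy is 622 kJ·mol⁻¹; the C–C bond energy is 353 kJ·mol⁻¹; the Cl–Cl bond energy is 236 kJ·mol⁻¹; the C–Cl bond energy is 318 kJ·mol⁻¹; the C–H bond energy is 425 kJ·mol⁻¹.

ΔH ≈ −131 kJ

Bonds broken (reactants):
  C–H: 4 × 425 = 1700
  C=C: 1 × 622 = 622
  Cl–Cl: 1 × 236 = 236
  Σ(broken) = 2558 kJ
Bonds formed (products):
  C–C: 1 × 353 = 353
  C–Cl: 2 × 318 = 636
  C–H: 4 × 425 = 1700
  Σ(formed) = 2689 kJ
ΔH = Σ(broken) − Σ(formed) = 2558 − 2689 = −131 kJ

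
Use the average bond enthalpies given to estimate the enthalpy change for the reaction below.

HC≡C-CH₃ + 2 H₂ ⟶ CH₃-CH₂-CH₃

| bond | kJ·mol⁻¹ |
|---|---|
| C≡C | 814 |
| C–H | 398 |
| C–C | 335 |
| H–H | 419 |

ΔH ≈ −275 kJ

Bonds broken (reactants):
  C≡C: 1 × 814 = 814
  C–C: 1 × 335 = 335
  C–H: 4 × 398 = 1592
  H–H: 2 × 419 = 838
  Σ(broken) = 3579 kJ
Bonds formed (products):
  C–C: 2 × 335 = 670
  C–H: 8 × 398 = 3184
  Σ(formed) = 3854 kJ
ΔH = Σ(broken) − Σ(formed) = 3579 − 3854 = −275 kJ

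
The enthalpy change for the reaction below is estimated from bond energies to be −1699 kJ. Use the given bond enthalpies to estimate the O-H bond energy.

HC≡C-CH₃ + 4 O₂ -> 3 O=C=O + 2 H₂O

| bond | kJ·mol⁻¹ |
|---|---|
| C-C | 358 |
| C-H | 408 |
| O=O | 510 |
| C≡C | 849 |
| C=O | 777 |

D(O-H) ≈ 479 kJ/mol

Let D be the O-H bond energy.
Σ(broken) = 1×849 + 1×358 + 4×408 + 4×510 = 4879
Σ(formed) = 6×777 + 4×D = 4662 + 4D
ΔH = Σ(broken) − Σ(formed) = (4879) − (4662 + 4D) = +217 − 4D
Setting this equal to −1699 kJ gives 4D = 1916, so D = 479 kJ/mol.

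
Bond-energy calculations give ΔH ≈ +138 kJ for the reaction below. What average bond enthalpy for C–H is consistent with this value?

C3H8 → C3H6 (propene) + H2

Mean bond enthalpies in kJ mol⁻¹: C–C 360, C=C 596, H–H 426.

Let D be the C–H bond energy.
Σ(broken) = 2×360 + 8×D = 720 + 8D
Σ(formed) = 1×360 + 6×D + 1×596 + 1×426 = 1382 + 6D
ΔH = Σ(broken) − Σ(formed) = (720 + 8D) − (1382 + 6D) = −662 + 2D
Setting this equal to +138 kJ gives 2D = 800, so D = 400 kJ/mol.

D(C–H) ≈ 400 kJ/mol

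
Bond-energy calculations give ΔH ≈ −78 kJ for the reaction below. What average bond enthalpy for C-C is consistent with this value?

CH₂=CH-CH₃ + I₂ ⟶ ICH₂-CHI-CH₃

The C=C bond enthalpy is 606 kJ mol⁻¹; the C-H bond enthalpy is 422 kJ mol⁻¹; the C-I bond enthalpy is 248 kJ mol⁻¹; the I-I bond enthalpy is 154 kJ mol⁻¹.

D(C-C) ≈ 342 kJ/mol

Let D be the C-C bond energy.
Σ(broken) = 1×D + 6×422 + 1×606 + 1×154 = 3292 + D
Σ(formed) = 2×D + 6×422 + 2×248 = 3028 + 2D
ΔH = Σ(broken) − Σ(formed) = (3292 + D) − (3028 + 2D) = +264 − D
Setting this equal to −78 kJ gives D = 342 kJ/mol.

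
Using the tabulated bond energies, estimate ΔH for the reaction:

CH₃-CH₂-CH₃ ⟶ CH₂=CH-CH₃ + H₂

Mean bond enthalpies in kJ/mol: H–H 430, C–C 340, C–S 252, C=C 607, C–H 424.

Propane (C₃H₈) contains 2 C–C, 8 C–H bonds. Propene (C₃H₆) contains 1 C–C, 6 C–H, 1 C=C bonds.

Bonds broken (reactants):
  C–C: 2 × 340 = 680
  C–H: 8 × 424 = 3392
  Σ(broken) = 4072 kJ
Bonds formed (products):
  C–C: 1 × 340 = 340
  C–H: 6 × 424 = 2544
  C=C: 1 × 607 = 607
  H–H: 1 × 430 = 430
  Σ(formed) = 3921 kJ
ΔH = Σ(broken) − Σ(formed) = 4072 − 3921 = +151 kJ

ΔH ≈ +151 kJ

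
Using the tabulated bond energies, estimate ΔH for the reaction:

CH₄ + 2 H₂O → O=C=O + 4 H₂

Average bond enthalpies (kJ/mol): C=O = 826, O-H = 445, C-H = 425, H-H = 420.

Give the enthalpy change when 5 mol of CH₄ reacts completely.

Bonds broken (reactants):
  C-H: 4 × 425 = 1700
  O-H: 4 × 445 = 1780
  Σ(broken) = 3480 kJ
Bonds formed (products):
  C=O: 2 × 826 = 1652
  H-H: 4 × 420 = 1680
  Σ(formed) = 3332 kJ
ΔH = Σ(broken) − Σ(formed) = 3480 − 3332 = +148 kJ
For 5× the reaction as written: 5 × (+148) = +740 kJ

ΔH = +740 kJ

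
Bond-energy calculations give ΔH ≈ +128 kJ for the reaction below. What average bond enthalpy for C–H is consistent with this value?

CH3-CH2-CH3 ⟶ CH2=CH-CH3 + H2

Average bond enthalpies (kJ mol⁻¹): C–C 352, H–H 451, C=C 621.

Let D be the C–H bond energy.
Σ(broken) = 2×352 + 8×D = 704 + 8D
Σ(formed) = 1×352 + 6×D + 1×621 + 1×451 = 1424 + 6D
ΔH = Σ(broken) − Σ(formed) = (704 + 8D) − (1424 + 6D) = −720 + 2D
Setting this equal to +128 kJ gives 2D = 848, so D = 424 kJ/mol.

D(C–H) ≈ 424 kJ/mol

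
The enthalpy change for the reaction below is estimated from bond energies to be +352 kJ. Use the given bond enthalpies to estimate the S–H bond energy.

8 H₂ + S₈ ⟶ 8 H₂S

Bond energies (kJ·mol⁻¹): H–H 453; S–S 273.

Let D be the S–H bond energy.
Σ(broken) = 8×453 + 8×273 = 5808
Σ(formed) = 16×D = 16D
ΔH = Σ(broken) − Σ(formed) = (5808) − (16D) = +5808 − 16D
Setting this equal to +352 kJ gives 16D = 5456, so D = 341 kJ/mol.

D(S–H) ≈ 341 kJ/mol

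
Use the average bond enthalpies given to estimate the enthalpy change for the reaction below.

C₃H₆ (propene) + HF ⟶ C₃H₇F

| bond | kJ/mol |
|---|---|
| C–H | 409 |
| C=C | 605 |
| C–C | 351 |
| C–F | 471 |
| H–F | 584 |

ΔH ≈ −42 kJ

Bonds broken (reactants):
  C–C: 1 × 351 = 351
  C–H: 6 × 409 = 2454
  C=C: 1 × 605 = 605
  H–F: 1 × 584 = 584
  Σ(broken) = 3994 kJ
Bonds formed (products):
  C–C: 2 × 351 = 702
  C–F: 1 × 471 = 471
  C–H: 7 × 409 = 2863
  Σ(formed) = 4036 kJ
ΔH = Σ(broken) − Σ(formed) = 3994 − 4036 = −42 kJ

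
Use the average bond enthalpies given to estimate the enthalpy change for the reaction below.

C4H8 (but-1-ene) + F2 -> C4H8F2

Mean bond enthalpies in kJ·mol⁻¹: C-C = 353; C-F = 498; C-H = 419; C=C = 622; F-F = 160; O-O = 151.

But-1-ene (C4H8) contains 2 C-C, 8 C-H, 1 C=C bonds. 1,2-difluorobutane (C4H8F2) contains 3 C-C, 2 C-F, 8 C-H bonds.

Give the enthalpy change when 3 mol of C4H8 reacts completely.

ΔH = −1701 kJ

Bonds broken (reactants):
  C-C: 2 × 353 = 706
  C-H: 8 × 419 = 3352
  C=C: 1 × 622 = 622
  F-F: 1 × 160 = 160
  Σ(broken) = 4840 kJ
Bonds formed (products):
  C-C: 3 × 353 = 1059
  C-F: 2 × 498 = 996
  C-H: 8 × 419 = 3352
  Σ(formed) = 5407 kJ
ΔH = Σ(broken) − Σ(formed) = 4840 − 5407 = −567 kJ
For 3× the reaction as written: 3 × (−567) = −1701 kJ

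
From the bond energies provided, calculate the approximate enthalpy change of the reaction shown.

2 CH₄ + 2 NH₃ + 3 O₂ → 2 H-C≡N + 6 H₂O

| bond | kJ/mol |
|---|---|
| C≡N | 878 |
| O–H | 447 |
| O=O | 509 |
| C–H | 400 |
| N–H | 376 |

ΔH ≈ −937 kJ

Bonds broken (reactants):
  C–H: 8 × 400 = 3200
  N–H: 6 × 376 = 2256
  O=O: 3 × 509 = 1527
  Σ(broken) = 6983 kJ
Bonds formed (products):
  C≡N: 2 × 878 = 1756
  C–H: 2 × 400 = 800
  O–H: 12 × 447 = 5364
  Σ(formed) = 7920 kJ
ΔH = Σ(broken) − Σ(formed) = 6983 − 7920 = −937 kJ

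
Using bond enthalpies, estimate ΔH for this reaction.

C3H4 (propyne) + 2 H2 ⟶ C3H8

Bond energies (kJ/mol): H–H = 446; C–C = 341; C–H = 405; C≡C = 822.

Bonds broken (reactants):
  C≡C: 1 × 822 = 822
  C–C: 1 × 341 = 341
  C–H: 4 × 405 = 1620
  H–H: 2 × 446 = 892
  Σ(broken) = 3675 kJ
Bonds formed (products):
  C–C: 2 × 341 = 682
  C–H: 8 × 405 = 3240
  Σ(formed) = 3922 kJ
ΔH = Σ(broken) − Σ(formed) = 3675 − 3922 = −247 kJ

ΔH ≈ −247 kJ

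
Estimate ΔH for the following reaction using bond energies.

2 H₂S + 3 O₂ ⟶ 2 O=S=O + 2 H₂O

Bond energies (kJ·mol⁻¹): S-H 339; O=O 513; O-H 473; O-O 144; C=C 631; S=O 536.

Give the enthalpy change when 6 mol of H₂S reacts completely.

ΔH = −3423 kJ

Bonds broken (reactants):
  O=O: 3 × 513 = 1539
  S-H: 4 × 339 = 1356
  Σ(broken) = 2895 kJ
Bonds formed (products):
  O-H: 4 × 473 = 1892
  S=O: 4 × 536 = 2144
  Σ(formed) = 4036 kJ
ΔH = Σ(broken) − Σ(formed) = 2895 − 4036 = −1141 kJ
For 3× the reaction as written: 3 × (−1141) = −3423 kJ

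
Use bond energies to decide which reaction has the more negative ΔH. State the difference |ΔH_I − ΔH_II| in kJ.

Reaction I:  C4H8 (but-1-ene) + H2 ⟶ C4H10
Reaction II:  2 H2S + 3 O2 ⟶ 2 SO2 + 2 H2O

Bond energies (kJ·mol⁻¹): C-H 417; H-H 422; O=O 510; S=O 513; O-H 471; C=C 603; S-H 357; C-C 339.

Reaction I:
  Bonds broken (reactants):
    C-C: 2 × 339 = 678
    C-H: 8 × 417 = 3336
    C=C: 1 × 603 = 603
    H-H: 1 × 422 = 422
    Σ(broken) = 5039 kJ
  Bonds formed (products):
    C-C: 3 × 339 = 1017
    C-H: 10 × 417 = 4170
    Σ(formed) = 5187 kJ
  ΔH_I = 5039 − 5187 = −148 kJ
Reaction II:
  Bonds broken (reactants):
    O=O: 3 × 510 = 1530
    S-H: 4 × 357 = 1428
    Σ(broken) = 2958 kJ
  Bonds formed (products):
    O-H: 4 × 471 = 1884
    S=O: 4 × 513 = 2052
    Σ(formed) = 3936 kJ
  ΔH_II = 2958 − 3936 = −978 kJ
ΔH_I − ΔH_II = +830 kJ, so reaction II has the more negative ΔH; |ΔH_I − ΔH_II| = 830 kJ.

Reaction II, by 830 kJ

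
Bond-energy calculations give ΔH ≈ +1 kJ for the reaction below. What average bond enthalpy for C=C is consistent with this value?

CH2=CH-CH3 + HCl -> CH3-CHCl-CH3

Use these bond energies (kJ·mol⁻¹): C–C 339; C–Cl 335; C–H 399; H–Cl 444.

Let D be the C=C bond energy.
Σ(broken) = 1×339 + 6×399 + 1×D + 1×444 = 3177 + D
Σ(formed) = 2×339 + 1×335 + 7×399 = 3806
ΔH = Σ(broken) − Σ(formed) = (3177 + D) − (3806) = −629 + D
Setting this equal to +1 kJ gives D = 630 kJ/mol.

D(C=C) ≈ 630 kJ/mol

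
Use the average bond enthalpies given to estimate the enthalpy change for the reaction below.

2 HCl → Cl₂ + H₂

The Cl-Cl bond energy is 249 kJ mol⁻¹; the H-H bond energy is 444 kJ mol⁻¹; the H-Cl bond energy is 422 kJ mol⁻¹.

Bonds broken (reactants):
  H-Cl: 2 × 422 = 844
  Σ(broken) = 844 kJ
Bonds formed (products):
  Cl-Cl: 1 × 249 = 249
  H-H: 1 × 444 = 444
  Σ(formed) = 693 kJ
ΔH = Σ(broken) − Σ(formed) = 844 − 693 = +151 kJ

ΔH ≈ +151 kJ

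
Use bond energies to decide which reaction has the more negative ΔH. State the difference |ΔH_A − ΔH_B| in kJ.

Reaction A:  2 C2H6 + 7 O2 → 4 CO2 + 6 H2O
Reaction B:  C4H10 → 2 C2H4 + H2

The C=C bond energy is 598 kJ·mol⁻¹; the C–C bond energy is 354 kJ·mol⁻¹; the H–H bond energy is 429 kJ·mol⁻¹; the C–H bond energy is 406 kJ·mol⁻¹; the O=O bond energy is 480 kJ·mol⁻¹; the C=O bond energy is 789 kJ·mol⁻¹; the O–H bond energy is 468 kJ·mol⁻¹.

Reaction A:
  Bonds broken (reactants):
    C–C: 2 × 354 = 708
    C–H: 12 × 406 = 4872
    O=O: 7 × 480 = 3360
    Σ(broken) = 8940 kJ
  Bonds formed (products):
    C=O: 8 × 789 = 6312
    O–H: 12 × 468 = 5616
    Σ(formed) = 11928 kJ
  ΔH_A = 8940 − 11928 = −2988 kJ
Reaction B:
  Bonds broken (reactants):
    C–C: 3 × 354 = 1062
    C–H: 10 × 406 = 4060
    Σ(broken) = 5122 kJ
  Bonds formed (products):
    C–H: 8 × 406 = 3248
    C=C: 2 × 598 = 1196
    H–H: 1 × 429 = 429
    Σ(formed) = 4873 kJ
  ΔH_B = 5122 − 4873 = +249 kJ
ΔH_A − ΔH_B = −3237 kJ, so reaction A has the more negative ΔH; |ΔH_A − ΔH_B| = 3237 kJ.

Reaction A, by 3237 kJ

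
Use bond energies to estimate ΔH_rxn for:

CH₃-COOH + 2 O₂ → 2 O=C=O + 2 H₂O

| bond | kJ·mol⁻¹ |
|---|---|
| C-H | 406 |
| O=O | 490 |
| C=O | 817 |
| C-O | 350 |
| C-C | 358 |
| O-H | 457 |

Bonds broken (reactants):
  C-C: 1 × 358 = 358
  C-H: 3 × 406 = 1218
  C-O: 1 × 350 = 350
  C=O: 1 × 817 = 817
  O-H: 1 × 457 = 457
  O=O: 2 × 490 = 980
  Σ(broken) = 4180 kJ
Bonds formed (products):
  C=O: 4 × 817 = 3268
  O-H: 4 × 457 = 1828
  Σ(formed) = 5096 kJ
ΔH = Σ(broken) − Σ(formed) = 4180 − 5096 = −916 kJ

ΔH ≈ −916 kJ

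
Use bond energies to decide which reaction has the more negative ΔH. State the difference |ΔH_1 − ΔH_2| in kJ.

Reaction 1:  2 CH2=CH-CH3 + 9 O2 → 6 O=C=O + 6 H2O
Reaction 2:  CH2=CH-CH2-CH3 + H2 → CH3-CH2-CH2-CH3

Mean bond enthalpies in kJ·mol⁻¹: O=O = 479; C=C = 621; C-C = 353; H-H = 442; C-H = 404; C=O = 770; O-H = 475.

Reaction 1:
  Bonds broken (reactants):
    C-C: 2 × 353 = 706
    C-H: 12 × 404 = 4848
    C=C: 2 × 621 = 1242
    O=O: 9 × 479 = 4311
    Σ(broken) = 11107 kJ
  Bonds formed (products):
    C=O: 12 × 770 = 9240
    O-H: 12 × 475 = 5700
    Σ(formed) = 14940 kJ
  ΔH_1 = 11107 − 14940 = −3833 kJ
Reaction 2:
  Bonds broken (reactants):
    C-C: 2 × 353 = 706
    C-H: 8 × 404 = 3232
    C=C: 1 × 621 = 621
    H-H: 1 × 442 = 442
    Σ(broken) = 5001 kJ
  Bonds formed (products):
    C-C: 3 × 353 = 1059
    C-H: 10 × 404 = 4040
    Σ(formed) = 5099 kJ
  ΔH_2 = 5001 − 5099 = −98 kJ
ΔH_1 − ΔH_2 = −3735 kJ, so reaction 1 has the more negative ΔH; |ΔH_1 − ΔH_2| = 3735 kJ.

Reaction 1, by 3735 kJ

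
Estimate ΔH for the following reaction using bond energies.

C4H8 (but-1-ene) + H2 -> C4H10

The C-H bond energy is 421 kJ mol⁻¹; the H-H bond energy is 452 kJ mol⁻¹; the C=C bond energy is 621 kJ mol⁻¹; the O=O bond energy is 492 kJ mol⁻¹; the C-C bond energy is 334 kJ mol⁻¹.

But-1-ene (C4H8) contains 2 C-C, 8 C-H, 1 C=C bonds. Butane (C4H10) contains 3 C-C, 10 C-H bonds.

Bonds broken (reactants):
  C-C: 2 × 334 = 668
  C-H: 8 × 421 = 3368
  C=C: 1 × 621 = 621
  H-H: 1 × 452 = 452
  Σ(broken) = 5109 kJ
Bonds formed (products):
  C-C: 3 × 334 = 1002
  C-H: 10 × 421 = 4210
  Σ(formed) = 5212 kJ
ΔH = Σ(broken) − Σ(formed) = 5109 − 5212 = −103 kJ

ΔH ≈ −103 kJ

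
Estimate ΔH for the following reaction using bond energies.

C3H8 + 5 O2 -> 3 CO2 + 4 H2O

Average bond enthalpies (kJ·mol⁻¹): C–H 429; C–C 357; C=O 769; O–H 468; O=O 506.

ΔH ≈ −1682 kJ

Bonds broken (reactants):
  C–C: 2 × 357 = 714
  C–H: 8 × 429 = 3432
  O=O: 5 × 506 = 2530
  Σ(broken) = 6676 kJ
Bonds formed (products):
  C=O: 6 × 769 = 4614
  O–H: 8 × 468 = 3744
  Σ(formed) = 8358 kJ
ΔH = Σ(broken) − Σ(formed) = 6676 − 8358 = −1682 kJ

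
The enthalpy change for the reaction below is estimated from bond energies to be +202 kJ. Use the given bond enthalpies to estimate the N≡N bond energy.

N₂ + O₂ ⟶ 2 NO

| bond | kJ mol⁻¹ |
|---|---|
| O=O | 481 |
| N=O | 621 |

Let D be the N≡N bond energy.
Σ(broken) = 1×D + 1×481 = 481 + D
Σ(formed) = 2×621 = 1242
ΔH = Σ(broken) − Σ(formed) = (481 + D) − (1242) = −761 + D
Setting this equal to +202 kJ gives D = 963 kJ/mol.

D(N≡N) ≈ 963 kJ/mol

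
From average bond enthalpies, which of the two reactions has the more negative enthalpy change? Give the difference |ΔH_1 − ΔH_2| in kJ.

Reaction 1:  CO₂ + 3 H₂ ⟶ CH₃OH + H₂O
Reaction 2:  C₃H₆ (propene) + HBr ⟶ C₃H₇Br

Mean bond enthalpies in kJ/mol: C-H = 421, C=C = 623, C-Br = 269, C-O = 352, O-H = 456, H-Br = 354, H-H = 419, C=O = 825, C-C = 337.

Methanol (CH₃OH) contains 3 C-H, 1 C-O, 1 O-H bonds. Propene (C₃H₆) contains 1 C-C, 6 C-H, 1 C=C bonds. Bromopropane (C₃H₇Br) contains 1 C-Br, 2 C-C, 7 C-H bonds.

Reaction 1, by 26 kJ

Reaction 1:
  Bonds broken (reactants):
    C=O: 2 × 825 = 1650
    H-H: 3 × 419 = 1257
    Σ(broken) = 2907 kJ
  Bonds formed (products):
    C-H: 3 × 421 = 1263
    C-O: 1 × 352 = 352
    O-H: 3 × 456 = 1368
    Σ(formed) = 2983 kJ
  ΔH_1 = 2907 − 2983 = −76 kJ
Reaction 2:
  Bonds broken (reactants):
    C-C: 1 × 337 = 337
    C-H: 6 × 421 = 2526
    C=C: 1 × 623 = 623
    H-Br: 1 × 354 = 354
    Σ(broken) = 3840 kJ
  Bonds formed (products):
    C-Br: 1 × 269 = 269
    C-C: 2 × 337 = 674
    C-H: 7 × 421 = 2947
    Σ(formed) = 3890 kJ
  ΔH_2 = 3840 − 3890 = −50 kJ
ΔH_1 − ΔH_2 = −26 kJ, so reaction 1 has the more negative ΔH; |ΔH_1 − ΔH_2| = 26 kJ.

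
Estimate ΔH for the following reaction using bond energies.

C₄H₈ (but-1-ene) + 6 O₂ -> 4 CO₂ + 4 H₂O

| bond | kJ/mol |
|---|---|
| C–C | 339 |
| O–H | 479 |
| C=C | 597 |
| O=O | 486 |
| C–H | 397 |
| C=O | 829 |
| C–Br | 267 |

Bonds broken (reactants):
  C–C: 2 × 339 = 678
  C–H: 8 × 397 = 3176
  C=C: 1 × 597 = 597
  O=O: 6 × 486 = 2916
  Σ(broken) = 7367 kJ
Bonds formed (products):
  C=O: 8 × 829 = 6632
  O–H: 8 × 479 = 3832
  Σ(formed) = 10464 kJ
ΔH = Σ(broken) − Σ(formed) = 7367 − 10464 = −3097 kJ

ΔH ≈ −3097 kJ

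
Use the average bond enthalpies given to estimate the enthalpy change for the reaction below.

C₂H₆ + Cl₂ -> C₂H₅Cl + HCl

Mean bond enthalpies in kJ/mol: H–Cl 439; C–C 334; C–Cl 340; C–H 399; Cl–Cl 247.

Bonds broken (reactants):
  C–C: 1 × 334 = 334
  C–H: 6 × 399 = 2394
  Cl–Cl: 1 × 247 = 247
  Σ(broken) = 2975 kJ
Bonds formed (products):
  C–C: 1 × 334 = 334
  C–Cl: 1 × 340 = 340
  C–H: 5 × 399 = 1995
  H–Cl: 1 × 439 = 439
  Σ(formed) = 3108 kJ
ΔH = Σ(broken) − Σ(formed) = 2975 − 3108 = −133 kJ

ΔH ≈ −133 kJ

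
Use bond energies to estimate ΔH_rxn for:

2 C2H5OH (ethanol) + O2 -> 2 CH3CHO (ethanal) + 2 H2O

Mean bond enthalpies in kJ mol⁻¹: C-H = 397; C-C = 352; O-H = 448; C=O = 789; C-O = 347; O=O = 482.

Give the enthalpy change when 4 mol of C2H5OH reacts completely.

Bonds broken (reactants):
  C-C: 2 × 352 = 704
  C-H: 10 × 397 = 3970
  C-O: 2 × 347 = 694
  O-H: 2 × 448 = 896
  O=O: 1 × 482 = 482
  Σ(broken) = 6746 kJ
Bonds formed (products):
  C-C: 2 × 352 = 704
  C-H: 8 × 397 = 3176
  C=O: 2 × 789 = 1578
  O-H: 4 × 448 = 1792
  Σ(formed) = 7250 kJ
ΔH = Σ(broken) − Σ(formed) = 6746 − 7250 = −504 kJ
For 2× the reaction as written: 2 × (−504) = −1008 kJ

ΔH = −1008 kJ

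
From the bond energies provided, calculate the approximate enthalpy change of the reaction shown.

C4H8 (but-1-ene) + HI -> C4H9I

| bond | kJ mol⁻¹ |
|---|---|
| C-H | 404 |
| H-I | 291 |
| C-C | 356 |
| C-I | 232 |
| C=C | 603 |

ΔH ≈ −98 kJ

Bonds broken (reactants):
  C-C: 2 × 356 = 712
  C-H: 8 × 404 = 3232
  C=C: 1 × 603 = 603
  H-I: 1 × 291 = 291
  Σ(broken) = 4838 kJ
Bonds formed (products):
  C-C: 3 × 356 = 1068
  C-H: 9 × 404 = 3636
  C-I: 1 × 232 = 232
  Σ(formed) = 4936 kJ
ΔH = Σ(broken) − Σ(formed) = 4838 − 4936 = −98 kJ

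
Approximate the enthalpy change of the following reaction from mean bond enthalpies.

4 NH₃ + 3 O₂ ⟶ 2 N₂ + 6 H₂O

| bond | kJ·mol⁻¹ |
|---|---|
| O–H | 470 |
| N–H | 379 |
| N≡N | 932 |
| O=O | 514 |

Bonds broken (reactants):
  N–H: 12 × 379 = 4548
  O=O: 3 × 514 = 1542
  Σ(broken) = 6090 kJ
Bonds formed (products):
  N≡N: 2 × 932 = 1864
  O–H: 12 × 470 = 5640
  Σ(formed) = 7504 kJ
ΔH = Σ(broken) − Σ(formed) = 6090 − 7504 = −1414 kJ

ΔH ≈ −1414 kJ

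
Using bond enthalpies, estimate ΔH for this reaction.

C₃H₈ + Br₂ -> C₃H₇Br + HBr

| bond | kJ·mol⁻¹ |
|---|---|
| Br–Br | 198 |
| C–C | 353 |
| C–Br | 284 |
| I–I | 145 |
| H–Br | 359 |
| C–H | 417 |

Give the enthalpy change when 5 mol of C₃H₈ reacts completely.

Bonds broken (reactants):
  Br–Br: 1 × 198 = 198
  C–C: 2 × 353 = 706
  C–H: 8 × 417 = 3336
  Σ(broken) = 4240 kJ
Bonds formed (products):
  C–Br: 1 × 284 = 284
  C–C: 2 × 353 = 706
  C–H: 7 × 417 = 2919
  H–Br: 1 × 359 = 359
  Σ(formed) = 4268 kJ
ΔH = Σ(broken) − Σ(formed) = 4240 − 4268 = −28 kJ
For 5× the reaction as written: 5 × (−28) = −140 kJ

ΔH = −140 kJ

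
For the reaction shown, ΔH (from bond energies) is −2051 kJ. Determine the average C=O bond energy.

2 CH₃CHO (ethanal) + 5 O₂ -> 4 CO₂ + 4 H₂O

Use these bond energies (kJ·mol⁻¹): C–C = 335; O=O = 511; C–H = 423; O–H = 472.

Let D be the C=O bond energy.
Σ(broken) = 2×335 + 8×423 + 2×D + 5×511 = 6609 + 2D
Σ(formed) = 8×D + 8×472 = 3776 + 8D
ΔH = Σ(broken) − Σ(formed) = (6609 + 2D) − (3776 + 8D) = +2833 − 6D
Setting this equal to −2051 kJ gives 6D = 4884, so D = 814 kJ/mol.

D(C=O) ≈ 814 kJ/mol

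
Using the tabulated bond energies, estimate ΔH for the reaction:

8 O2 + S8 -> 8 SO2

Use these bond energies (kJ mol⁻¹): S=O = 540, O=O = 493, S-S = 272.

ΔH ≈ −2520 kJ

Bonds broken (reactants):
  O=O: 8 × 493 = 3944
  S-S: 8 × 272 = 2176
  Σ(broken) = 6120 kJ
Bonds formed (products):
  S=O: 16 × 540 = 8640
  Σ(formed) = 8640 kJ
ΔH = Σ(broken) − Σ(formed) = 6120 − 8640 = −2520 kJ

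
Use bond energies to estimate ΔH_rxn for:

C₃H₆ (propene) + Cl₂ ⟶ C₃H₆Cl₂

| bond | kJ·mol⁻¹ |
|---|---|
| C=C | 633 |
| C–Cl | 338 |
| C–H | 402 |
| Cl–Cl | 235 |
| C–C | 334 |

Bonds broken (reactants):
  C–C: 1 × 334 = 334
  C–H: 6 × 402 = 2412
  C=C: 1 × 633 = 633
  Cl–Cl: 1 × 235 = 235
  Σ(broken) = 3614 kJ
Bonds formed (products):
  C–C: 2 × 334 = 668
  C–Cl: 2 × 338 = 676
  C–H: 6 × 402 = 2412
  Σ(formed) = 3756 kJ
ΔH = Σ(broken) − Σ(formed) = 3614 − 3756 = −142 kJ

ΔH ≈ −142 kJ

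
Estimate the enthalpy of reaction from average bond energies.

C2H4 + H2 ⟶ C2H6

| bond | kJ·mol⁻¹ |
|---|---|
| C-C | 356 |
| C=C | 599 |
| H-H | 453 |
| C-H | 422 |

Bonds broken (reactants):
  C-H: 4 × 422 = 1688
  C=C: 1 × 599 = 599
  H-H: 1 × 453 = 453
  Σ(broken) = 2740 kJ
Bonds formed (products):
  C-C: 1 × 356 = 356
  C-H: 6 × 422 = 2532
  Σ(formed) = 2888 kJ
ΔH = Σ(broken) − Σ(formed) = 2740 − 2888 = −148 kJ

ΔH ≈ −148 kJ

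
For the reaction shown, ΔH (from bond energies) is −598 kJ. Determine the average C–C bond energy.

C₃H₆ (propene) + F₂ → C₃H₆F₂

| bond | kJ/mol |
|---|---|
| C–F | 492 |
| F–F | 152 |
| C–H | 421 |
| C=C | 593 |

Let D be the C–C bond energy.
Σ(broken) = 1×D + 6×421 + 1×593 + 1×152 = 3271 + D
Σ(formed) = 2×D + 2×492 + 6×421 = 3510 + 2D
ΔH = Σ(broken) − Σ(formed) = (3271 + D) − (3510 + 2D) = −239 − D
Setting this equal to −598 kJ gives D = 359 kJ/mol.

D(C–C) ≈ 359 kJ/mol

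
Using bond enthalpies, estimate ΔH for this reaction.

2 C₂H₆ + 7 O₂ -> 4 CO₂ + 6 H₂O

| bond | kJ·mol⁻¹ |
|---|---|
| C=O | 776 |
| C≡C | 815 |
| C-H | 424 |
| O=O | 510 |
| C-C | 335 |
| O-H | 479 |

Bonds broken (reactants):
  C-C: 2 × 335 = 670
  C-H: 12 × 424 = 5088
  O=O: 7 × 510 = 3570
  Σ(broken) = 9328 kJ
Bonds formed (products):
  C=O: 8 × 776 = 6208
  O-H: 12 × 479 = 5748
  Σ(formed) = 11956 kJ
ΔH = Σ(broken) − Σ(formed) = 9328 − 11956 = −2628 kJ

ΔH ≈ −2628 kJ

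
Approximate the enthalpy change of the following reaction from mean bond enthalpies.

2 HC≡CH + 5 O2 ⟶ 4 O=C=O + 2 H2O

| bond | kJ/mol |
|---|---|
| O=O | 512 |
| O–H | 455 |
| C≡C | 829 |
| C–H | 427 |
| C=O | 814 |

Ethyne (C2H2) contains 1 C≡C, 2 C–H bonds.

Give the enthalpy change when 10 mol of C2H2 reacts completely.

Bonds broken (reactants):
  C≡C: 2 × 829 = 1658
  C–H: 4 × 427 = 1708
  O=O: 5 × 512 = 2560
  Σ(broken) = 5926 kJ
Bonds formed (products):
  C=O: 8 × 814 = 6512
  O–H: 4 × 455 = 1820
  Σ(formed) = 8332 kJ
ΔH = Σ(broken) − Σ(formed) = 5926 − 8332 = −2406 kJ
For 5× the reaction as written: 5 × (−2406) = −12030 kJ

ΔH = −12030 kJ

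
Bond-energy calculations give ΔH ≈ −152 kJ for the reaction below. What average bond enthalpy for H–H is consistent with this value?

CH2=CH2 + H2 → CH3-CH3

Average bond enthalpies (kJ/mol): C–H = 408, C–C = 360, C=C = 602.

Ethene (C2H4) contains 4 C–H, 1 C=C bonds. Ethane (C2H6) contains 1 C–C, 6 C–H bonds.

D(H–H) ≈ 422 kJ/mol

Let D be the H–H bond energy.
Σ(broken) = 4×408 + 1×602 + 1×D = 2234 + D
Σ(formed) = 1×360 + 6×408 = 2808
ΔH = Σ(broken) − Σ(formed) = (2234 + D) − (2808) = −574 + D
Setting this equal to −152 kJ gives D = 422 kJ/mol.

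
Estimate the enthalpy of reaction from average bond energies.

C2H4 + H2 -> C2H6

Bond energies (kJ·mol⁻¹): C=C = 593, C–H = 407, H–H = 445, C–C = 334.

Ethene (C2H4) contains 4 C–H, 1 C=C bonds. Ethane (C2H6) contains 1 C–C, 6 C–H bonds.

ΔH ≈ −110 kJ

Bonds broken (reactants):
  C–H: 4 × 407 = 1628
  C=C: 1 × 593 = 593
  H–H: 1 × 445 = 445
  Σ(broken) = 2666 kJ
Bonds formed (products):
  C–C: 1 × 334 = 334
  C–H: 6 × 407 = 2442
  Σ(formed) = 2776 kJ
ΔH = Σ(broken) − Σ(formed) = 2666 − 2776 = −110 kJ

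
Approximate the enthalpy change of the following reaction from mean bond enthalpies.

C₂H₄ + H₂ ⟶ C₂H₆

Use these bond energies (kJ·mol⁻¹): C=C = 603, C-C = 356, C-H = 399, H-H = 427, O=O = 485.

Bonds broken (reactants):
  C-H: 4 × 399 = 1596
  C=C: 1 × 603 = 603
  H-H: 1 × 427 = 427
  Σ(broken) = 2626 kJ
Bonds formed (products):
  C-C: 1 × 356 = 356
  C-H: 6 × 399 = 2394
  Σ(formed) = 2750 kJ
ΔH = Σ(broken) − Σ(formed) = 2626 − 2750 = −124 kJ

ΔH ≈ −124 kJ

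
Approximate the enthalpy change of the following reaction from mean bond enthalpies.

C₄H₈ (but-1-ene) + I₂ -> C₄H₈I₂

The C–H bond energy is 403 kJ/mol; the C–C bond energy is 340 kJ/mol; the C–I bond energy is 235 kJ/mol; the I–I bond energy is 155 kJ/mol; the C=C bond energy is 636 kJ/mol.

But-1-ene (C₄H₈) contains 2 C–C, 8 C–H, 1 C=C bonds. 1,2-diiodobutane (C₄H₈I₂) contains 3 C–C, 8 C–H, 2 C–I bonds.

Bonds broken (reactants):
  C–C: 2 × 340 = 680
  C–H: 8 × 403 = 3224
  C=C: 1 × 636 = 636
  I–I: 1 × 155 = 155
  Σ(broken) = 4695 kJ
Bonds formed (products):
  C–C: 3 × 340 = 1020
  C–H: 8 × 403 = 3224
  C–I: 2 × 235 = 470
  Σ(formed) = 4714 kJ
ΔH = Σ(broken) − Σ(formed) = 4695 − 4714 = −19 kJ

ΔH ≈ −19 kJ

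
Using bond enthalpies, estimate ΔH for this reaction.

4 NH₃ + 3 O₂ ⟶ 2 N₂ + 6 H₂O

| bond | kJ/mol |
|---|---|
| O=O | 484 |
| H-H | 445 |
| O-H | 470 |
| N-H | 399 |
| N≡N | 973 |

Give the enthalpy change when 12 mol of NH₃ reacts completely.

Bonds broken (reactants):
  N-H: 12 × 399 = 4788
  O=O: 3 × 484 = 1452
  Σ(broken) = 6240 kJ
Bonds formed (products):
  N≡N: 2 × 973 = 1946
  O-H: 12 × 470 = 5640
  Σ(formed) = 7586 kJ
ΔH = Σ(broken) − Σ(formed) = 6240 − 7586 = −1346 kJ
For 3× the reaction as written: 3 × (−1346) = −4038 kJ

ΔH = −4038 kJ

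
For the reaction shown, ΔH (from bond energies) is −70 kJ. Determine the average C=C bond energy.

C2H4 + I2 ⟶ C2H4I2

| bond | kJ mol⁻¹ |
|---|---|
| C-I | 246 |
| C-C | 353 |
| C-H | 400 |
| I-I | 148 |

D(C=C) ≈ 627 kJ/mol

Let D be the C=C bond energy.
Σ(broken) = 4×400 + 1×D + 1×148 = 1748 + D
Σ(formed) = 1×353 + 4×400 + 2×246 = 2445
ΔH = Σ(broken) − Σ(formed) = (1748 + D) − (2445) = −697 + D
Setting this equal to −70 kJ gives D = 627 kJ/mol.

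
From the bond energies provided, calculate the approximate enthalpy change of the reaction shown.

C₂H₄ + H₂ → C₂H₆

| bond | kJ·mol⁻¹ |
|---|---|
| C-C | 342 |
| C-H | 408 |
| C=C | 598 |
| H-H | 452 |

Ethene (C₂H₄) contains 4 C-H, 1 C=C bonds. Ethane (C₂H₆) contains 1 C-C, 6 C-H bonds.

Bonds broken (reactants):
  C-H: 4 × 408 = 1632
  C=C: 1 × 598 = 598
  H-H: 1 × 452 = 452
  Σ(broken) = 2682 kJ
Bonds formed (products):
  C-C: 1 × 342 = 342
  C-H: 6 × 408 = 2448
  Σ(formed) = 2790 kJ
ΔH = Σ(broken) − Σ(formed) = 2682 − 2790 = −108 kJ

ΔH ≈ −108 kJ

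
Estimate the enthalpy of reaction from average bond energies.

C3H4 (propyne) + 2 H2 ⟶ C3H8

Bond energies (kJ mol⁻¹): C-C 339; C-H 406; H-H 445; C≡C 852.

ΔH ≈ −221 kJ

Bonds broken (reactants):
  C≡C: 1 × 852 = 852
  C-C: 1 × 339 = 339
  C-H: 4 × 406 = 1624
  H-H: 2 × 445 = 890
  Σ(broken) = 3705 kJ
Bonds formed (products):
  C-C: 2 × 339 = 678
  C-H: 8 × 406 = 3248
  Σ(formed) = 3926 kJ
ΔH = Σ(broken) − Σ(formed) = 3705 − 3926 = −221 kJ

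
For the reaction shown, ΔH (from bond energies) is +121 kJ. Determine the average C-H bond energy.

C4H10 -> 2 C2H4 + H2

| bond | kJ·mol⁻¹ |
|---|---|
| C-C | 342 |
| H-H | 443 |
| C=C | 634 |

Let D be the C-H bond energy.
Σ(broken) = 3×342 + 10×D = 1026 + 10D
Σ(formed) = 8×D + 2×634 + 1×443 = 1711 + 8D
ΔH = Σ(broken) − Σ(formed) = (1026 + 10D) − (1711 + 8D) = −685 + 2D
Setting this equal to +121 kJ gives 2D = 806, so D = 403 kJ/mol.

D(C-H) ≈ 403 kJ/mol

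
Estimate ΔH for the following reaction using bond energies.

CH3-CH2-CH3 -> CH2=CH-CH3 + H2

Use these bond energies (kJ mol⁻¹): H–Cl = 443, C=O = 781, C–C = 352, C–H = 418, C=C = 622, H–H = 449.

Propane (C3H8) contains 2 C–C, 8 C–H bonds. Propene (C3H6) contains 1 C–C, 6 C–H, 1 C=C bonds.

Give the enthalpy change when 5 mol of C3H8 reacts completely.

Bonds broken (reactants):
  C–C: 2 × 352 = 704
  C–H: 8 × 418 = 3344
  Σ(broken) = 4048 kJ
Bonds formed (products):
  C–C: 1 × 352 = 352
  C–H: 6 × 418 = 2508
  C=C: 1 × 622 = 622
  H–H: 1 × 449 = 449
  Σ(formed) = 3931 kJ
ΔH = Σ(broken) − Σ(formed) = 4048 − 3931 = +117 kJ
For 5× the reaction as written: 5 × (+117) = +585 kJ

ΔH = +585 kJ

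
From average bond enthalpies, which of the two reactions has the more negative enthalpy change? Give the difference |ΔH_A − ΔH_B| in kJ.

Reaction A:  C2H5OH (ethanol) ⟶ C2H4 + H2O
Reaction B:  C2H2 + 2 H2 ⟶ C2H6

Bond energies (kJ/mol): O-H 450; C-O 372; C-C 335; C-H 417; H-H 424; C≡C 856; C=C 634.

Reaction A:
  Bonds broken (reactants):
    C-C: 1 × 335 = 335
    C-H: 5 × 417 = 2085
    C-O: 1 × 372 = 372
    O-H: 1 × 450 = 450
    Σ(broken) = 3242 kJ
  Bonds formed (products):
    C-H: 4 × 417 = 1668
    C=C: 1 × 634 = 634
    O-H: 2 × 450 = 900
    Σ(formed) = 3202 kJ
  ΔH_A = 3242 − 3202 = +40 kJ
Reaction B:
  Bonds broken (reactants):
    C≡C: 1 × 856 = 856
    C-H: 2 × 417 = 834
    H-H: 2 × 424 = 848
    Σ(broken) = 2538 kJ
  Bonds formed (products):
    C-C: 1 × 335 = 335
    C-H: 6 × 417 = 2502
    Σ(formed) = 2837 kJ
  ΔH_B = 2538 − 2837 = −299 kJ
ΔH_A − ΔH_B = +339 kJ, so reaction B has the more negative ΔH; |ΔH_A − ΔH_B| = 339 kJ.

Reaction B, by 339 kJ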